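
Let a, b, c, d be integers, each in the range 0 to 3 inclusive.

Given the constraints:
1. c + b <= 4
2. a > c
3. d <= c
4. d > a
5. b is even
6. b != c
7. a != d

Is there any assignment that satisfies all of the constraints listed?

Unsatisfiable

Constraints 2, 3, and 4 give a < d, d ≤ c, c < a. Chaining: a < d ≤ c < a, which forces a < a — impossible.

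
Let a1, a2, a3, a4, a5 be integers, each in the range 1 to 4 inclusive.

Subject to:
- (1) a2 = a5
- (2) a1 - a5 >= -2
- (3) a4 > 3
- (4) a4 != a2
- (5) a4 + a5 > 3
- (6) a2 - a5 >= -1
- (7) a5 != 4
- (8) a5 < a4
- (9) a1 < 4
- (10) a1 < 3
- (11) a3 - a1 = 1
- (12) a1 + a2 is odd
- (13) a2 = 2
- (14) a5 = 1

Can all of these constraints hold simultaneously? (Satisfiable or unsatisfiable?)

Constraint 13 fixes a2 = 2 and constraint 14 fixes a5 = 1, but constraint 1 requires a2 = a5. Since 2 ≠ 1, contradiction.

Unsatisfiable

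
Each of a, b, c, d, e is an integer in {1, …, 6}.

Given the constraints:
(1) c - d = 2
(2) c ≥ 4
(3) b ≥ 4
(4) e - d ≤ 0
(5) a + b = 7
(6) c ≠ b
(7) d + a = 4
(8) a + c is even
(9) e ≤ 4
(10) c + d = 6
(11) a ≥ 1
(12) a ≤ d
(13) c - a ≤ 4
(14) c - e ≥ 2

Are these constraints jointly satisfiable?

Try a = 2, b = 5, c = 4, d = 2, e = 2.
Check constraint 1: c - d = 2; constraint 4: e - d = 0; constraint 5: a + b = 7. The remaining constraints are straightforward to verify.

Satisfiable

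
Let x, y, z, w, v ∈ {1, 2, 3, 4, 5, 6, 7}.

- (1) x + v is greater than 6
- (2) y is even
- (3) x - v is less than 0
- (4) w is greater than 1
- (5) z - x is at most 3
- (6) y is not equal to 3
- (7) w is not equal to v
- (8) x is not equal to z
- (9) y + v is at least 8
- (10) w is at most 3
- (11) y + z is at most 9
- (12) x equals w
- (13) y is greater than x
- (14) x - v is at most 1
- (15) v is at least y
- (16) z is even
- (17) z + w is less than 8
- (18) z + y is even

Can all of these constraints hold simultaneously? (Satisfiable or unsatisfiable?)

Setting (x, y, z, w, v) = (3, 4, 4, 3, 4) satisfies everything: constraint 1: x + v = 7; constraint 3: x - v = -1; constraint 5: z - x = 1, and the others follow.

Satisfiable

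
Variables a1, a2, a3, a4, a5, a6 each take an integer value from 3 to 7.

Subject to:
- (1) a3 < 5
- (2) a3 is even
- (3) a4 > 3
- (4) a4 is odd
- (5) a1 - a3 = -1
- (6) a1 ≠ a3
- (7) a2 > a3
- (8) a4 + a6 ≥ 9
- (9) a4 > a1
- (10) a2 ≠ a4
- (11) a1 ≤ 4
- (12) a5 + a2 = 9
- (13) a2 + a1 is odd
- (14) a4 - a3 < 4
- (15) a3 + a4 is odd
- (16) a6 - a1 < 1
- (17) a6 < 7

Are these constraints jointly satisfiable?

Satisfiable

One satisfying assignment is a1 = 3, a2 = 6, a3 = 4, a4 = 7, a5 = 3, a6 = 3.
For the less obvious constraints — constraint 5: a1 - a3 = -1; constraint 8: a4 + a6 = 10; constraint 12: a5 + a2 = 9 — and the others hold by inspection.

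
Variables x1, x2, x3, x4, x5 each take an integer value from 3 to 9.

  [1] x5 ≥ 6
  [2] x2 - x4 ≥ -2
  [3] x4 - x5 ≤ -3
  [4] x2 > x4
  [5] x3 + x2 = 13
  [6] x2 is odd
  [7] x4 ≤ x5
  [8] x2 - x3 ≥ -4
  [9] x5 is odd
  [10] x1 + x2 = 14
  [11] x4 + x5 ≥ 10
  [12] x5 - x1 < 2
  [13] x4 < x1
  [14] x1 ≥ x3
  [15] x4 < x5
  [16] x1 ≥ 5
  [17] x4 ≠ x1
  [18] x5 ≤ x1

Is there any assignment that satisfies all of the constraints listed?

Satisfiable

Setting (x1, x2, x3, x4, x5) = (9, 5, 8, 4, 9) satisfies everything: constraint 2: x2 - x4 = 1; constraint 3: x4 - x5 = -5, and the others follow.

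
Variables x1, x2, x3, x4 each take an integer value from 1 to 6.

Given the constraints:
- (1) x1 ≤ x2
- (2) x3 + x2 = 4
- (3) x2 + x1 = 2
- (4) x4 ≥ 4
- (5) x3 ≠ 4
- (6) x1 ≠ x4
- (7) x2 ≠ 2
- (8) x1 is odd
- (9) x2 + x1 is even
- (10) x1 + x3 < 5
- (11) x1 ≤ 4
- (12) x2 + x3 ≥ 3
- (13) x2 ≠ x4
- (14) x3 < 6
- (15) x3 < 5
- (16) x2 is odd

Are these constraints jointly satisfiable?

Setting (x1, x2, x3, x4) = (1, 1, 3, 6) satisfies everything: constraint 2: x3 + x2 = 4; constraint 3: x2 + x1 = 2; constraint 10: x1 + x3 = 4, and the others follow.

Satisfiable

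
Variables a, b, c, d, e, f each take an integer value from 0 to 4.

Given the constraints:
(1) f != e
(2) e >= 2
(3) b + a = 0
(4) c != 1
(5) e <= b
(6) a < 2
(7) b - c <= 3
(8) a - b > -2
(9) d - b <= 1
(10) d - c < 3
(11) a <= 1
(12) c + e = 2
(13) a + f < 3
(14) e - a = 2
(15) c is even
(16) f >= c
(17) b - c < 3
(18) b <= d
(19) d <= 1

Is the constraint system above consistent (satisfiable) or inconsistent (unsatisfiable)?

Unsatisfiable

From constraints 2 and 5: b ≥ e and e ≥ 2, so b ≥ 2. From constraints 18 and 19: b ≤ d and d ≤ 1, so b ≤ 1. But 1 < 2, so no value of b works.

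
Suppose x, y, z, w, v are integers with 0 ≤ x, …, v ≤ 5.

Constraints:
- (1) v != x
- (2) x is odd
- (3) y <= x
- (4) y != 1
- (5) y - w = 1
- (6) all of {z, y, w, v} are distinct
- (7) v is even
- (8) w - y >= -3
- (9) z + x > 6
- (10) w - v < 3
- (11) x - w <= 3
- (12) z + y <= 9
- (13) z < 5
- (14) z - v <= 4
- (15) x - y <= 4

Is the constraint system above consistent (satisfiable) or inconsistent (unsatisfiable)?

Satisfiable

Try x = 3, y = 2, z = 4, w = 1, v = 0.
Check constraint 5: y - w = 1; constraint 8: w - y = -1; constraint 9: z + x = 7. The remaining constraints are straightforward to verify.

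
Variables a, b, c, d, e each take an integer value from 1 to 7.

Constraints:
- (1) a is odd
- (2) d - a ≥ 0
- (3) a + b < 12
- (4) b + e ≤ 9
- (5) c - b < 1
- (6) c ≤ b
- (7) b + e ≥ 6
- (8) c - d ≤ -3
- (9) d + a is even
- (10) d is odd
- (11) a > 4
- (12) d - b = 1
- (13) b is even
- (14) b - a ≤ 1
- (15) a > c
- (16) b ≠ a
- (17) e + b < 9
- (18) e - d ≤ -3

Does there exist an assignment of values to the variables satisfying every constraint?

Take a = 5, b = 4, c = 2, d = 5, e = 2. Then constraint 2: d - a = 0; constraint 3: a + b = 9; constraint 4: b + e = 6, and every other listed constraint is also met.

Satisfiable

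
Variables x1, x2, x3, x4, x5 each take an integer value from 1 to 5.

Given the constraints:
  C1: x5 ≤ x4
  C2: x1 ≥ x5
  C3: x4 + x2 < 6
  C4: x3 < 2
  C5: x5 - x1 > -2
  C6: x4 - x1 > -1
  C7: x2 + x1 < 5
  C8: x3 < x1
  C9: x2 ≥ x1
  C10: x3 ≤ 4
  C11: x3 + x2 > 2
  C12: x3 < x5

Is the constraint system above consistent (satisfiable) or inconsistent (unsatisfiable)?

Setting (x1, x2, x3, x4, x5) = (2, 2, 1, 3, 2) satisfies everything: constraint 3: x4 + x2 = 5; constraint 5: x5 - x1 = 0; constraint 6: x4 - x1 = 1, and the others follow.

Satisfiable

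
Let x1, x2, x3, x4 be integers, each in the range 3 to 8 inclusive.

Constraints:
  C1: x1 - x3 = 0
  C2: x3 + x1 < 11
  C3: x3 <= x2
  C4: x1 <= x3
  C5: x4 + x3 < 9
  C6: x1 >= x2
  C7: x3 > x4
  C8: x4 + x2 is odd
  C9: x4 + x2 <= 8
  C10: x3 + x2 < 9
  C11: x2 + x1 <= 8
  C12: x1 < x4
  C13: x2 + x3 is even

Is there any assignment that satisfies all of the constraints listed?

Unsatisfiable

Constraints 3, 6, 7, and 12 give x2 ≤ x1, x1 < x4, x4 < x3, x3 ≤ x2. Chaining: x2 ≤ x1 < x4 < x3 ≤ x2, which forces x2 < x2 — impossible.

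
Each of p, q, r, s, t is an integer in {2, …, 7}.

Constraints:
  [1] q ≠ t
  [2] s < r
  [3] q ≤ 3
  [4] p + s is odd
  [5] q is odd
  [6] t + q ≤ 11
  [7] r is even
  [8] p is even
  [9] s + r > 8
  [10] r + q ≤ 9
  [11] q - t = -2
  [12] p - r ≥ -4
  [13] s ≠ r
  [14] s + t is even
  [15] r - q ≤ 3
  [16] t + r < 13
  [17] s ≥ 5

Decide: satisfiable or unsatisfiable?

The assignment p = 4, q = 3, r = 6, s = 5, t = 5 works:
  constraint 6 holds since t + q = 8.
  constraint 9 holds since s + r = 11.
  constraint 10 holds since r + q = 9.
The rest check out directly.

Satisfiable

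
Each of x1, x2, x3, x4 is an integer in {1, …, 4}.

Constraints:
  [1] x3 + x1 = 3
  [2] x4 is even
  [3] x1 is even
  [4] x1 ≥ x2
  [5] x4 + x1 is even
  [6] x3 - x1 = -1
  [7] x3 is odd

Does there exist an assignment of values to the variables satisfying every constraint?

Satisfiable

Try x1 = 2, x2 = 1, x3 = 1, x4 = 2.
Check constraint 1: x3 + x1 = 3; constraint 2: x4 = 2 is even; constraint 6: x3 - x1 = -1. The remaining constraints are straightforward to verify.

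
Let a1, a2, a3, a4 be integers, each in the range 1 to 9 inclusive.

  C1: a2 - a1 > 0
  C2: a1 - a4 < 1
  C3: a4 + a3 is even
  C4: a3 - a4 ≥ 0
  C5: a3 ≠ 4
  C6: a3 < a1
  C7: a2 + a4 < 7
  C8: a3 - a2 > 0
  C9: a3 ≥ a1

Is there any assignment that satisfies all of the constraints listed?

Constraints 1, 6, and 8 give a2 < a3, a3 < a1, a1 < a2. Chaining: a2 < a3 < a1 < a2, which forces a2 < a2 — impossible.

Unsatisfiable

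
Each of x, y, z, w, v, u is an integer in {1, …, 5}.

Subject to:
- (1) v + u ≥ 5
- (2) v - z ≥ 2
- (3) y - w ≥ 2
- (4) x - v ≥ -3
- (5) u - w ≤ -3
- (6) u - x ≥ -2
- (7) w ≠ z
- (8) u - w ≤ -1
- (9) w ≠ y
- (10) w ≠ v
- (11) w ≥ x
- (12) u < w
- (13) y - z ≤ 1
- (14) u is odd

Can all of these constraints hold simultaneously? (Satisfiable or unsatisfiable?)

Constraints 2, 3, 4, 5, 6, and 13 give z − y ≥ -1, y − w ≥ 2, w − u ≥ 3, u − x ≥ -2, x − v ≥ -3, v − z ≥ 2.
Adding all 6 inequalities: the left sides telescope to 0, and the right sides sum to (-1) + 2 + 3 + (-2) + (-3) + 2 = 1. So 0 ≥ 1, which is false.

Unsatisfiable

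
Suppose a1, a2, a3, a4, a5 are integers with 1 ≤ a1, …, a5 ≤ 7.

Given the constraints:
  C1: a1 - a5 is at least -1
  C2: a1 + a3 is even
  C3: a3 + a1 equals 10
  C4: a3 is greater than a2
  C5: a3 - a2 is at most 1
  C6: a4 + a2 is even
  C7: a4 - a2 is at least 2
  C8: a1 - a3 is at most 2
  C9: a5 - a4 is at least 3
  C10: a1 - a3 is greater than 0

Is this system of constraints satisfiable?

Unsatisfiable

Constraints 1, 5, 7, 8, and 9 give a4 − a2 ≥ 2, a2 − a3 ≥ -1, a3 − a1 ≥ -2, a1 − a5 ≥ -1, a5 − a4 ≥ 3.
Adding all 5 inequalities: the left sides telescope to 0, and the right sides sum to 2 + (-1) + (-2) + (-1) + 3 = 1. So 0 ≥ 1, which is false.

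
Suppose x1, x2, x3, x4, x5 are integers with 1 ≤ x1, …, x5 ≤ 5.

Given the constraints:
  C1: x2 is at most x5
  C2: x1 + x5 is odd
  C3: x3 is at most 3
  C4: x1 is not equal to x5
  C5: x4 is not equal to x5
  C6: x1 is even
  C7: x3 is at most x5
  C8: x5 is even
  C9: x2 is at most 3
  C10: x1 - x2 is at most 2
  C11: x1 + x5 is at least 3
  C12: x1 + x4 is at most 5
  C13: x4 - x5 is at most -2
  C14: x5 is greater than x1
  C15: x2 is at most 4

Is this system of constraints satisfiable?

Unsatisfiable

Constraint 6 makes x1 even and constraint 8 makes x5 even, so x1 + x5 must be even. Constraint 2 says x1 + x5 is odd — contradiction.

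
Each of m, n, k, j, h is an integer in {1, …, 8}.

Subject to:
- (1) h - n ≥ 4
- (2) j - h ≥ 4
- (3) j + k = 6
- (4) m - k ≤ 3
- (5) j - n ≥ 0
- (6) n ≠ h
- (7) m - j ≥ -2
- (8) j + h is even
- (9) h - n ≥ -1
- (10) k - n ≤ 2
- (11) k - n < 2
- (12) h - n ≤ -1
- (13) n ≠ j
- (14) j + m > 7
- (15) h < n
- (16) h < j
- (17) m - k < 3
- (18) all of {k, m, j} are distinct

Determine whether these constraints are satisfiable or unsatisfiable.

Unsatisfiable

Constraints 1, 2, 4, 7, and 10 give n − k ≥ -2, k − m ≥ -3, m − j ≥ -2, j − h ≥ 4, h − n ≥ 4.
Adding all 5 inequalities: the left sides telescope to 0, and the right sides sum to (-2) + (-3) + (-2) + 4 + 4 = 1. So 0 ≥ 1, which is false.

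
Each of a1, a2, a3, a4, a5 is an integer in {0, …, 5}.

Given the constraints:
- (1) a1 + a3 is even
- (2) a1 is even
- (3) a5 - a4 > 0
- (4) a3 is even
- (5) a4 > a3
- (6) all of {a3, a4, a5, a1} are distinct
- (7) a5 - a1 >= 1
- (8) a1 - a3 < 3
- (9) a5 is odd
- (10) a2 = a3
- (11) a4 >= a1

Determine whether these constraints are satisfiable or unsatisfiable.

Satisfiable

Setting (a1, a2, a3, a4, a5) = (2, 0, 0, 3, 5) satisfies everything: constraint 3: a5 - a4 = 2; constraint 7: a5 - a1 = 3, and the others follow.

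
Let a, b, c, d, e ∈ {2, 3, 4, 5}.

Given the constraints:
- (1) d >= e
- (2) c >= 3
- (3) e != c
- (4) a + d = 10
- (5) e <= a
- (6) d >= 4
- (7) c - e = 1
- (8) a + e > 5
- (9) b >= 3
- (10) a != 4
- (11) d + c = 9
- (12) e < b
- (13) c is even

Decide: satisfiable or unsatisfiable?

Satisfiable

Take a = 5, b = 4, c = 4, d = 5, e = 3. Then constraint 4: a + d = 10; constraint 7: c - e = 1; constraint 8: a + e = 8, and every other listed constraint is also met.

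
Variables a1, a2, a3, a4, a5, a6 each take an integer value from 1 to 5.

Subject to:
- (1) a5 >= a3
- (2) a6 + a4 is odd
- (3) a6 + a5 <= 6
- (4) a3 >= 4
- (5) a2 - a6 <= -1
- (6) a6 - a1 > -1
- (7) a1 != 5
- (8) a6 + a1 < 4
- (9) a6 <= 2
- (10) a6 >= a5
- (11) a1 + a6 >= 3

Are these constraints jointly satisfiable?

Unsatisfiable

From constraints 1 and 4: a5 ≥ a3 and a3 ≥ 4, so a5 ≥ 4. From constraints 9 and 10: a5 ≤ a6 and a6 ≤ 2, so a5 ≤ 2. But 2 < 4, so no value of a5 works.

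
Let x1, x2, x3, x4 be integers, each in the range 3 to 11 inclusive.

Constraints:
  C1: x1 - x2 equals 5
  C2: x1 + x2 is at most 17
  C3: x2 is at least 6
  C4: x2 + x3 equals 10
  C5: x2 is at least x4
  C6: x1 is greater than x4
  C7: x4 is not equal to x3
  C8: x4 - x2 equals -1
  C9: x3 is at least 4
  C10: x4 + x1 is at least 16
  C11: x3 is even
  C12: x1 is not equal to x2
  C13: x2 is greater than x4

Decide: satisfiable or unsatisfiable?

Satisfiable

One satisfying assignment is x1 = 11, x2 = 6, x3 = 4, x4 = 5.
For the less obvious constraints — constraint 1: x1 - x2 = 5; constraint 2: x1 + x2 = 17; constraint 4: x2 + x3 = 10 — and the others hold by inspection.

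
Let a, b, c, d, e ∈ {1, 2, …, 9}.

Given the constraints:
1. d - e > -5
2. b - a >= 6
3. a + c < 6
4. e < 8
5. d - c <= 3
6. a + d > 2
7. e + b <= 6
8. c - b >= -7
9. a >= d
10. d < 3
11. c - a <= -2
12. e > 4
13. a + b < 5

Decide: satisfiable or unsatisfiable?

Constraints 2, 8, and 11 give c − b ≥ -7, b − a ≥ 6, a − c ≥ 2.
Adding all 3 inequalities: the left sides telescope to 0, and the right sides sum to (-7) + 6 + 2 = 1. So 0 ≥ 1, which is false.

Unsatisfiable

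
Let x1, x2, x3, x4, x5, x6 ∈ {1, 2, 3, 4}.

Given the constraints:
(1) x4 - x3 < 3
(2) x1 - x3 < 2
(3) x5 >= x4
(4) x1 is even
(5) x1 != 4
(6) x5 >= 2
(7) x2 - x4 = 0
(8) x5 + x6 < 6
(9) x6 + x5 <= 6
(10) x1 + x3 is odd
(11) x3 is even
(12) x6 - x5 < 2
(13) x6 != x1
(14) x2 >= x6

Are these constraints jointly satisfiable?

Constraint 4 makes x1 even and constraint 11 makes x3 even, so x1 + x3 must be even. Constraint 10 says x1 + x3 is odd — contradiction.

Unsatisfiable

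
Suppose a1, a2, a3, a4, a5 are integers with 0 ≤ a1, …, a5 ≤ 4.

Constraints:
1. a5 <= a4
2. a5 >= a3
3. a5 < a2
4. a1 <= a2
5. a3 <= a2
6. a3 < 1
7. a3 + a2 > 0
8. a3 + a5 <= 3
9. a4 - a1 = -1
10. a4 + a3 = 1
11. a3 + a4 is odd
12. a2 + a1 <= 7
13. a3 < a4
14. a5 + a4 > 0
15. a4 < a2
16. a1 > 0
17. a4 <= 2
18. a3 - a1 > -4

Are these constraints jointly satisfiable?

One satisfying assignment is a1 = 2, a2 = 2, a3 = 0, a4 = 1, a5 = 0.
For the less obvious constraints — constraint 7: a3 + a2 = 2; constraint 8: a3 + a5 = 0 — and the others hold by inspection.

Satisfiable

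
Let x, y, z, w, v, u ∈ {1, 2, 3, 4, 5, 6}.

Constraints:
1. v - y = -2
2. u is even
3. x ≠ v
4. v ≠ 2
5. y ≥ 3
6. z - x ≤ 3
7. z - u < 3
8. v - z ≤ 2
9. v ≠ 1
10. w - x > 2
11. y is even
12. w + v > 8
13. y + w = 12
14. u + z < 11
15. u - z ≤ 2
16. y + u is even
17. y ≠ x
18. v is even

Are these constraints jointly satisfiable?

Satisfiable

Take x = 2, y = 6, z = 4, w = 6, v = 4, u = 4. Then constraint 1: v - y = -2; constraint 6: z - x = 2; constraint 7: z - u = 0, and every other listed constraint is also met.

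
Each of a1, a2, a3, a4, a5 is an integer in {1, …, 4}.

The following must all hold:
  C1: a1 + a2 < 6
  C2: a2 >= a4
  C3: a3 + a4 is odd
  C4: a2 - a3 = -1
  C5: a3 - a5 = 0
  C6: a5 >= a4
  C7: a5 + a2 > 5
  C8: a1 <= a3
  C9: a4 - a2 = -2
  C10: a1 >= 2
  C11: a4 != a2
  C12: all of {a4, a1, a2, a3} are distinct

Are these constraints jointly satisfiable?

Setting (a1, a2, a3, a4, a5) = (2, 3, 4, 1, 4) satisfies everything: constraint 1: a1 + a2 = 5; constraint 4: a2 - a3 = -1; constraint 5: a3 - a5 = 0, and the others follow.

Satisfiable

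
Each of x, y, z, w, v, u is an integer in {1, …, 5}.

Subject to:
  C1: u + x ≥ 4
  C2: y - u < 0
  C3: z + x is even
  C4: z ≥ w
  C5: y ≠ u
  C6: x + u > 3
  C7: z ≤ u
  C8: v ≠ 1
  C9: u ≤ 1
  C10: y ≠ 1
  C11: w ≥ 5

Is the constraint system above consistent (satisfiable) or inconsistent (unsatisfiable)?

From constraints 4 and 11: z ≥ w and w ≥ 5, so z ≥ 5. From constraints 7 and 9: z ≤ u and u ≤ 1, so z ≤ 1. But 1 < 5, so no value of z works.

Unsatisfiable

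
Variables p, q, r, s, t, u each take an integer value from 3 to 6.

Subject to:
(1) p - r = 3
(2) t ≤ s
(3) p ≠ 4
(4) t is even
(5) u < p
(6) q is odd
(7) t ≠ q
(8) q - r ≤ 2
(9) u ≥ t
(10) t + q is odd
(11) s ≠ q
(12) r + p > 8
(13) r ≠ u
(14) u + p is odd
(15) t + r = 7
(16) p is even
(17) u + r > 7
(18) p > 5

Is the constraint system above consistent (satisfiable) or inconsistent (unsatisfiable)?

Satisfiable

Try p = 6, q = 3, r = 3, s = 6, t = 4, u = 5.
Check constraint 1: p - r = 3; constraint 8: q - r = 0; constraint 12: r + p = 9. The remaining constraints are straightforward to verify.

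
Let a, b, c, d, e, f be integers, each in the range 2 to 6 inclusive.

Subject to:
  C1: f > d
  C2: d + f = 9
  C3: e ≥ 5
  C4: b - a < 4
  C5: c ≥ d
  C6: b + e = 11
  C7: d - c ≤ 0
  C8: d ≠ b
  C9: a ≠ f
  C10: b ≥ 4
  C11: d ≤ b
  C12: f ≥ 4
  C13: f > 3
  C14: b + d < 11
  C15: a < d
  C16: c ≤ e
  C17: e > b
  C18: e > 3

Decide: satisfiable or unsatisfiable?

The assignment a = 2, b = 5, c = 5, d = 3, e = 6, f = 6 works:
  constraint 2 holds since d + f = 9.
  constraint 4 holds since b - a = 3.
  constraint 6 holds since b + e = 11.
The rest check out directly.

Satisfiable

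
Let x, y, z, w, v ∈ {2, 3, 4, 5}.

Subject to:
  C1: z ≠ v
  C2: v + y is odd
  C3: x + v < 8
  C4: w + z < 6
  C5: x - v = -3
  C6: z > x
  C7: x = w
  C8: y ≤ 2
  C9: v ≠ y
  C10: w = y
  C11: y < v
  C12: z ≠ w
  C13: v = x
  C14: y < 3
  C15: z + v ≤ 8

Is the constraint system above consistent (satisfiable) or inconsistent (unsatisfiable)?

Unsatisfiable

From constraints 7, 10, and 13, v = x = w = y, so v = y. But constraint 9 says v ≠ y. Contradiction.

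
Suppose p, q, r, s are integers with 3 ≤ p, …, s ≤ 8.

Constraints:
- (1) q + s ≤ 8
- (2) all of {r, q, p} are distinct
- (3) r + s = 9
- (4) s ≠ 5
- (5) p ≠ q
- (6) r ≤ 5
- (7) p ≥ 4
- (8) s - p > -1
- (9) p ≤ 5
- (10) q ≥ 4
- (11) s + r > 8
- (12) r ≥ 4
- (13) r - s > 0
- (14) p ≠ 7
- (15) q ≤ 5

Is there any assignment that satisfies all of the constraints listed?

Unsatisfiable

Constraints 6, 7, 9, 10, 12, and 15 confine each of r, q, p to the 2 values {4, 5}.
Constraint 2 requires all 3 of them to be distinct, but only 2 values are available — impossible by the pigeonhole principle.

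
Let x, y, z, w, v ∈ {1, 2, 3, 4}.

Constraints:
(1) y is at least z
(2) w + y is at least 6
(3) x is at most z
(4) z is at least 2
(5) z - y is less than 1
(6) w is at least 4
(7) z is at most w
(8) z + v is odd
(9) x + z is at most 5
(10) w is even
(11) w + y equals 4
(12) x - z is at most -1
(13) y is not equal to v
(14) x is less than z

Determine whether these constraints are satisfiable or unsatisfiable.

From constraint 6: w ≥ 4. From constraints 1 and 4: y ≥ z ≥ 2. Hence w + y ≥ 6. But constraint 11 requires w + y = 4, and 4 < 6. Contradiction.

Unsatisfiable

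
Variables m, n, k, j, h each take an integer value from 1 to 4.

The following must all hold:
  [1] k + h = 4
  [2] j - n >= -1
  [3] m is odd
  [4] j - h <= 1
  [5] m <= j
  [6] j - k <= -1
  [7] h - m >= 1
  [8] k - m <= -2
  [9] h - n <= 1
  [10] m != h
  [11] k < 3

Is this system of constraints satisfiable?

Constraints 2, 6, 7, 8, and 9 give n − h ≥ -1, h − m ≥ 1, m − k ≥ 2, k − j ≥ 1, j − n ≥ -1.
Adding all 5 inequalities: the left sides telescope to 0, and the right sides sum to (-1) + 1 + 2 + 1 + (-1) = 2. So 0 ≥ 2, which is false.

Unsatisfiable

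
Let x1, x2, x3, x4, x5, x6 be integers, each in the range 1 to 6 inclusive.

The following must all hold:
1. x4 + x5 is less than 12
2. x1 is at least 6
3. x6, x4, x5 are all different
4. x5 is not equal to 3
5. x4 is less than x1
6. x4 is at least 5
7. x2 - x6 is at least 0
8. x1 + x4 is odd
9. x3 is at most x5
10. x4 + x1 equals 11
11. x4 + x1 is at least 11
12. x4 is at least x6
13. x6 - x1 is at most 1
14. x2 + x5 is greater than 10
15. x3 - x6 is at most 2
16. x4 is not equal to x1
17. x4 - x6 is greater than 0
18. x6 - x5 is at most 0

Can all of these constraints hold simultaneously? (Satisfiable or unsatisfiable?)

Take x1 = 6, x2 = 5, x3 = 6, x4 = 5, x5 = 6, x6 = 4. Then constraint 1: x4 + x5 = 11; constraint 7: x2 - x6 = 1; constraint 10: x4 + x1 = 11, and every other listed constraint is also met.

Satisfiable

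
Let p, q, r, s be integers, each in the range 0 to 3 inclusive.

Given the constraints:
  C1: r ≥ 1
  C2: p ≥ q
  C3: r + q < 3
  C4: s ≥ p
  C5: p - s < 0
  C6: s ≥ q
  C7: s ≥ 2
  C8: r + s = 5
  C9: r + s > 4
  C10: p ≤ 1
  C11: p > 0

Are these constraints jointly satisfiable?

Satisfiable

Setting (p, q, r, s) = (1, 0, 2, 3) satisfies everything: constraint 3: r + q = 2; constraint 5: p - s = -2; constraint 8: r + s = 5, and the others follow.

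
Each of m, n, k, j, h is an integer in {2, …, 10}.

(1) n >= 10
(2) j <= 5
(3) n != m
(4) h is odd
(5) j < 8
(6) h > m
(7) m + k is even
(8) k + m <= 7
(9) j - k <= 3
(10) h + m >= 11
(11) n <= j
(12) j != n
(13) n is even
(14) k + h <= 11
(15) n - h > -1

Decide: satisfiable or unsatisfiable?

From constraint 1: n ≥ 10. From constraints 2 and 11: n ≤ j and j ≤ 5, so n ≤ 5. But 5 < 10, so no value of n works.

Unsatisfiable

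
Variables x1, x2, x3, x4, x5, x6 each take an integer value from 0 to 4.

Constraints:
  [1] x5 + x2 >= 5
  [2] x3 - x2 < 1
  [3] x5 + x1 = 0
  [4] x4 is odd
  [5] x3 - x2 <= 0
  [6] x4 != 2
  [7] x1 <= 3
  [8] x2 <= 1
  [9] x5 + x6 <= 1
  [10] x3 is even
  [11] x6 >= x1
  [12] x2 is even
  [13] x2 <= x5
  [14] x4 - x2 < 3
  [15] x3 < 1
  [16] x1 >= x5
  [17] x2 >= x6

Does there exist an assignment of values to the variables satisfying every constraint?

Unsatisfiable

From constraints 7 and 16: x5 ≤ x1 ≤ 3. From constraint 8: x2 ≤ 1. Hence x5 + x2 ≤ 4. But constraint 1 requires x5 + x2 ≥ 5, and 5 > 4. Contradiction.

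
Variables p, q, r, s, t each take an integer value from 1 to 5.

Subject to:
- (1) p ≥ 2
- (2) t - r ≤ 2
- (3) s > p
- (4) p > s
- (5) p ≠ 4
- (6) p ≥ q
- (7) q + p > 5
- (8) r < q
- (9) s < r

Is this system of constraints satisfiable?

Constraints 3, 6, 8, and 9 give s < r, r < q, q ≤ p, p < s. Chaining: s < r < q ≤ p < s, which forces s < s — impossible.

Unsatisfiable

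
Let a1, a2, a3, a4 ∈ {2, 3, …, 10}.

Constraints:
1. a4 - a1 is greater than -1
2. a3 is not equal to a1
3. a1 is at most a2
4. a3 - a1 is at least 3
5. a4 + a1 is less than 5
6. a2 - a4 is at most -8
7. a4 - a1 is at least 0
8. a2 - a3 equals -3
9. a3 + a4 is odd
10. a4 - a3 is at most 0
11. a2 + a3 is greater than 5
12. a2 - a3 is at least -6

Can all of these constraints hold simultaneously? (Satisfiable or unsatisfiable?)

Constraints 6, 10, and 12 give a2 − a3 ≥ -6, a3 − a4 ≥ 0, a4 − a2 ≥ 8.
Adding all 3 inequalities: the left sides telescope to 0, and the right sides sum to (-6) + 0 + 8 = 2. So 0 ≥ 2, which is false.

Unsatisfiable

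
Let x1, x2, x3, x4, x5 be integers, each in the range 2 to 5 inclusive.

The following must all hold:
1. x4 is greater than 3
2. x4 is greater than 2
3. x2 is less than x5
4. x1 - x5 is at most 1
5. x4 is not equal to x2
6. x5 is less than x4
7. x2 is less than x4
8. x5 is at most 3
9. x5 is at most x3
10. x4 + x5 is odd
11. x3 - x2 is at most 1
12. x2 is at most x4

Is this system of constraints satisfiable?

Try x1 = 3, x2 = 2, x3 = 3, x4 = 4, x5 = 3.
Check constraint 4: x1 - x5 = 0; constraint 11: x3 - x2 = 1. The remaining constraints are straightforward to verify.

Satisfiable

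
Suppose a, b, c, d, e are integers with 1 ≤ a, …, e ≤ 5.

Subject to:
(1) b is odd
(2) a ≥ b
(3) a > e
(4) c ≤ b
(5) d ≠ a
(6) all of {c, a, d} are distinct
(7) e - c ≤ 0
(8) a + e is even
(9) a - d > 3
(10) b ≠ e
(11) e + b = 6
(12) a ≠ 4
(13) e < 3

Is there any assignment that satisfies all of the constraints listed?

Setting (a, b, c, d, e) = (5, 5, 4, 1, 1) satisfies everything: constraint 7: e - c = -3; constraint 9: a - d = 4; constraint 11: e + b = 6, and the others follow.

Satisfiable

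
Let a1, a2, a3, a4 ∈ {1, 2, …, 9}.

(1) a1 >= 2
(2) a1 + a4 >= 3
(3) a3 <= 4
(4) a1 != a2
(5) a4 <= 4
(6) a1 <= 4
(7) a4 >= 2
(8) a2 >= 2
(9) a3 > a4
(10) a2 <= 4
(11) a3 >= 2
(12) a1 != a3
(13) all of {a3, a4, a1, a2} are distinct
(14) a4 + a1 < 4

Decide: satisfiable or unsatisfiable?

Constraints 1, 3, 5, 6, 7, 8, 10, and 11 confine each of a3, a4, a1, a2 to the 3 values {2, …, 4}.
Constraint 13 requires all 4 of them to be distinct, but only 3 values are available — impossible by the pigeonhole principle.

Unsatisfiable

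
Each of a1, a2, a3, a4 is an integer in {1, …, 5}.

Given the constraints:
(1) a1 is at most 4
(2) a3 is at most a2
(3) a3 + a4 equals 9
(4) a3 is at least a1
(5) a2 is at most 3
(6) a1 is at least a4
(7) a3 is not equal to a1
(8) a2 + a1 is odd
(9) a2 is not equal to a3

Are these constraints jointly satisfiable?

From constraints 2 and 5: a3 ≤ a2 ≤ 3. From constraints 1 and 6: a4 ≤ a1 ≤ 4. Hence a3 + a4 ≤ 7. But constraint 3 requires a3 + a4 = 9, and 9 > 7. Contradiction.

Unsatisfiable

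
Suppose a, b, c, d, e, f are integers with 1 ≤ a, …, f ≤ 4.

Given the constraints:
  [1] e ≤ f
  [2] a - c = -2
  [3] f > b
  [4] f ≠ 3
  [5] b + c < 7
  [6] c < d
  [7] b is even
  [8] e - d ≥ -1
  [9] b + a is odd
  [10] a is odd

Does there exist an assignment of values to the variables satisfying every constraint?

Take a = 1, b = 2, c = 3, d = 4, e = 4, f = 4. Then constraint 2: a - c = -2; constraint 5: b + c = 5, and every other listed constraint is also met.

Satisfiable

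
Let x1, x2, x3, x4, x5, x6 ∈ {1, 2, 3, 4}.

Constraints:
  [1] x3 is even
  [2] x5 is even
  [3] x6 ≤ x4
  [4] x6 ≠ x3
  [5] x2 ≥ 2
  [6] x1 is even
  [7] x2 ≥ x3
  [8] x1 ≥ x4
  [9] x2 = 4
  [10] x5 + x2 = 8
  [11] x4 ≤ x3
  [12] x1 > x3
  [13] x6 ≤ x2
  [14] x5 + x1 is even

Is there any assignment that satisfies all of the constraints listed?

Satisfiable

Try x1 = 4, x2 = 4, x3 = 2, x4 = 2, x5 = 4, x6 = 1.
Check constraint 1: x3 = 2 is even; constraint 2: x5 = 4 is even; constraint 10: x5 + x2 = 8. The remaining constraints are straightforward to verify.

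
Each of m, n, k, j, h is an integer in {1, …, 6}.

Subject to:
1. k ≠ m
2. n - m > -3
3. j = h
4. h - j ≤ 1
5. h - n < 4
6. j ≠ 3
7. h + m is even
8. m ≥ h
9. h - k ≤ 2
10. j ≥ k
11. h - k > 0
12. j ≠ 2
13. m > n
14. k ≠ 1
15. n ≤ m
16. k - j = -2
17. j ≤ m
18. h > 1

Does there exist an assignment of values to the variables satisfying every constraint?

The assignment m = 6, n = 5, k = 4, j = 6, h = 6 works:
  constraint 2 holds since n - m = -1.
  constraint 4 holds since h - j = 0.
The rest check out directly.

Satisfiable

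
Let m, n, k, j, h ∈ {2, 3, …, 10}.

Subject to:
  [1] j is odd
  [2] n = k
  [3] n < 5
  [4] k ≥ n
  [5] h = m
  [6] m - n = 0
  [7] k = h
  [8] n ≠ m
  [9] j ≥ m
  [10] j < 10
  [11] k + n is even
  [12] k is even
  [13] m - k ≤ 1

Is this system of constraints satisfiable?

From constraints 2, 5, and 7, n = k = h = m, so n = m. But constraint 8 says n ≠ m. Contradiction.

Unsatisfiable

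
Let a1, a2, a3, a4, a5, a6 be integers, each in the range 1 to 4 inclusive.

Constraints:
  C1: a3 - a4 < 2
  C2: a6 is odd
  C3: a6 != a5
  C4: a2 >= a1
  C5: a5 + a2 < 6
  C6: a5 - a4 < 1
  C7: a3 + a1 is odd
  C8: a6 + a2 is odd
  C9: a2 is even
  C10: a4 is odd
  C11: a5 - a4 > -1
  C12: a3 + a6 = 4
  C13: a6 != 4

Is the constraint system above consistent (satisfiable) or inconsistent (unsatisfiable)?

Take a1 = 4, a2 = 4, a3 = 1, a4 = 1, a5 = 1, a6 = 3. Then constraint 1: a3 - a4 = 0; constraint 5: a5 + a2 = 5, and every other listed constraint is also met.

Satisfiable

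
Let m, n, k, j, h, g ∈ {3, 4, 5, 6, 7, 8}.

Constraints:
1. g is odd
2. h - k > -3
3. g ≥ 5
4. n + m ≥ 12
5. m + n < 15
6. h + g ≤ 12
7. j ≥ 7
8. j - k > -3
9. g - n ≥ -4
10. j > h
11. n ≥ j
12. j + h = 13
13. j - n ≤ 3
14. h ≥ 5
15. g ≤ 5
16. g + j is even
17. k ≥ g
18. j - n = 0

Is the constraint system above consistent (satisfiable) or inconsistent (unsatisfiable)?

Satisfiable

Take m = 7, n = 7, k = 7, j = 7, h = 6, g = 5. Then constraint 2: h - k = -1; constraint 4: n + m = 14; constraint 5: m + n = 14, and every other listed constraint is also met.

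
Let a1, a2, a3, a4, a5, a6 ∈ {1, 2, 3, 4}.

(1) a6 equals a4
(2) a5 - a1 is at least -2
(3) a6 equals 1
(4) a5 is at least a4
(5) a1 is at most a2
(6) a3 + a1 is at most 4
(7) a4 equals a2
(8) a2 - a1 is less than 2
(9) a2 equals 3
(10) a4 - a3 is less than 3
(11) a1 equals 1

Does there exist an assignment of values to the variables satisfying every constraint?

Unsatisfiable

Constraint 3 fixes a6 = 1 and constraint 9 fixes a2 = 3. Constraints 1 and 7 give a6 = a4 = a2, so a6 = a2. But 1 ≠ 3 — contradiction.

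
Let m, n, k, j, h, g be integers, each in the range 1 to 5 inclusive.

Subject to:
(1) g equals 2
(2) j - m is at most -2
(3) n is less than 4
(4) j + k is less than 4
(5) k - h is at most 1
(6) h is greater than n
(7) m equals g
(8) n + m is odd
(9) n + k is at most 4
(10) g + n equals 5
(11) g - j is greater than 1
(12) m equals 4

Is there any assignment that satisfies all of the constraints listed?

Unsatisfiable

Constraint 12 fixes m = 4 and constraint 1 fixes g = 2, but constraint 7 requires m = g. Since 4 ≠ 2, contradiction.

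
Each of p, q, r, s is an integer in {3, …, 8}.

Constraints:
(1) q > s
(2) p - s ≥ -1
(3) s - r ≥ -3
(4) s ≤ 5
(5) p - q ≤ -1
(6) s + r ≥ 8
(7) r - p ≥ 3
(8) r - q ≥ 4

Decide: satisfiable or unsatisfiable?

Constraints 2, 3, 5, and 8 give p − s ≥ -1, s − r ≥ -3, r − q ≥ 4, q − p ≥ 1.
Adding all 4 inequalities: the left sides telescope to 0, and the right sides sum to (-1) + (-3) + 4 + 1 = 1. So 0 ≥ 1, which is false.

Unsatisfiable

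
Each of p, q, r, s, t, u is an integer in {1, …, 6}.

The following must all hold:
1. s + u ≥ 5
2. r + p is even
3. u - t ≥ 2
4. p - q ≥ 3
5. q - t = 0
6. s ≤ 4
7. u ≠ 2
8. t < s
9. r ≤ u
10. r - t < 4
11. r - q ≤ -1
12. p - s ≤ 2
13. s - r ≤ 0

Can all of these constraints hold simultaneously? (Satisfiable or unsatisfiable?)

Constraints 4, 11, 12, and 13 give p − q ≥ 3, q − r ≥ 1, r − s ≥ 0, s − p ≥ -2.
Adding all 4 inequalities: the left sides telescope to 0, and the right sides sum to 3 + 1 + 0 + (-2) = 2. So 0 ≥ 2, which is false.

Unsatisfiable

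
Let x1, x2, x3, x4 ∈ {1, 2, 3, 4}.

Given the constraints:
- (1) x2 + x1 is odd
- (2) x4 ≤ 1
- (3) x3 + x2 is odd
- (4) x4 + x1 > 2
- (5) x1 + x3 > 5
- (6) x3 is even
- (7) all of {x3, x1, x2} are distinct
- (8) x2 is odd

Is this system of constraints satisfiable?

Satisfiable

The assignment x1 = 4, x2 = 1, x3 = 2, x4 = 1 works:
  constraint 4 holds since x4 + x1 = 5.
  constraint 5 holds since x1 + x3 = 6.
  constraint 7 holds since values 2, 4, 1 are distinct.
The rest check out directly.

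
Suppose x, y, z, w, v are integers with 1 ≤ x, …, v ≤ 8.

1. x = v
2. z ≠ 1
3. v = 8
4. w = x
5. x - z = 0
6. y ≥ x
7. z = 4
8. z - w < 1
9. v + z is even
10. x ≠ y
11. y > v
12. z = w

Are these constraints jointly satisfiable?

Constraint 7 fixes z = 4 and constraint 3 fixes v = 8. Constraints 1, 4, and 12 give z = w = x = v, so z = v. But 4 ≠ 8 — contradiction.

Unsatisfiable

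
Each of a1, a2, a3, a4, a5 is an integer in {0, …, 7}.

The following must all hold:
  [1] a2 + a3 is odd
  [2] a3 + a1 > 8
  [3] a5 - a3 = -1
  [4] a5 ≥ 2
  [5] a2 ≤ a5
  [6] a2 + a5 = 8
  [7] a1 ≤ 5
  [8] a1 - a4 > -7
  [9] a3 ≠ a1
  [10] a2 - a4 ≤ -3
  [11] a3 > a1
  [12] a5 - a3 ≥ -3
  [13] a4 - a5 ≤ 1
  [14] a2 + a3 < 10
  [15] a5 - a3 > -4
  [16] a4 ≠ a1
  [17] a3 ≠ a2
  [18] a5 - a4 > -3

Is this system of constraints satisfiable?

Take a1 = 2, a2 = 2, a3 = 7, a4 = 7, a5 = 6. Then constraint 2: a3 + a1 = 9; constraint 3: a5 - a3 = -1; constraint 6: a2 + a5 = 8, and every other listed constraint is also met.

Satisfiable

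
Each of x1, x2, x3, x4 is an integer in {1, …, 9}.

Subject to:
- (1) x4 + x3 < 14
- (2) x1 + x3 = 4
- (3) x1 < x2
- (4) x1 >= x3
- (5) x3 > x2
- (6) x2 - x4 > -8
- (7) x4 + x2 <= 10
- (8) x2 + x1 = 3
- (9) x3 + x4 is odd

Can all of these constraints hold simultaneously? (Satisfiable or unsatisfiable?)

Unsatisfiable

Constraints 3, 4, and 5 give x3 ≤ x1, x1 < x2, x2 < x3. Chaining: x3 ≤ x1 < x2 < x3, which forces x3 < x3 — impossible.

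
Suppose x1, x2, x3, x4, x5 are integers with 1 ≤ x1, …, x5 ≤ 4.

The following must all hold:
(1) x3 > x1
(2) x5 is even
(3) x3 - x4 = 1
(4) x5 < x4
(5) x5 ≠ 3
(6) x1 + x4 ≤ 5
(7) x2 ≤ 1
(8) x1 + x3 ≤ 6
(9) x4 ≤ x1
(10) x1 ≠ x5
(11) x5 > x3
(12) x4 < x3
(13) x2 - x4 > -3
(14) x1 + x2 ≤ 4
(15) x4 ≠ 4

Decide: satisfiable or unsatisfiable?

Unsatisfiable

Constraints 1, 4, 9, and 11 give x3 < x5, x5 < x4, x4 ≤ x1, x1 < x3. Chaining: x3 < x5 < x4 ≤ x1 < x3, which forces x3 < x3 — impossible.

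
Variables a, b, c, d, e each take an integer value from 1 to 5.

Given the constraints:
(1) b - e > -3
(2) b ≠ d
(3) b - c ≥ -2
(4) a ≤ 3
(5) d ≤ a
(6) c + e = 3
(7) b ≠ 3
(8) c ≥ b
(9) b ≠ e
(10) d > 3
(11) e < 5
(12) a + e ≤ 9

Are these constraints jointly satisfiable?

From constraint 10: d ≥ 4. From constraints 4 and 5: d ≤ a and a ≤ 3, so d ≤ 3. But 3 < 4, so no value of d works.

Unsatisfiable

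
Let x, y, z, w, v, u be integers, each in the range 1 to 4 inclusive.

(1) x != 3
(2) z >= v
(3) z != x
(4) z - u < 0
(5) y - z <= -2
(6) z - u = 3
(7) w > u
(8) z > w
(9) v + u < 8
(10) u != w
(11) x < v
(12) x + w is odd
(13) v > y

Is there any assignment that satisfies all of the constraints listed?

Unsatisfiable

Constraints 4, 7, and 8 give u < w, w < z, z < u. Chaining: u < w < z < u, which forces u < u — impossible.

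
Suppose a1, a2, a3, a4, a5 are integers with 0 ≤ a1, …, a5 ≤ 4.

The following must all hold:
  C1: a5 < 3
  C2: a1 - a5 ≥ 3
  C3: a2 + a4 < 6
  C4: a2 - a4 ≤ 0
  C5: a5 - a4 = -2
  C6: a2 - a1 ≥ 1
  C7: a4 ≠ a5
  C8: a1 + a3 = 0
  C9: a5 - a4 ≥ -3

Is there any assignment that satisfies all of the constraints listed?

Constraints 2, 4, 6, and 9 give a1 − a5 ≥ 3, a5 − a4 ≥ -3, a4 − a2 ≥ 0, a2 − a1 ≥ 1.
Adding all 4 inequalities: the left sides telescope to 0, and the right sides sum to 3 + (-3) + 0 + 1 = 1. So 0 ≥ 1, which is false.

Unsatisfiable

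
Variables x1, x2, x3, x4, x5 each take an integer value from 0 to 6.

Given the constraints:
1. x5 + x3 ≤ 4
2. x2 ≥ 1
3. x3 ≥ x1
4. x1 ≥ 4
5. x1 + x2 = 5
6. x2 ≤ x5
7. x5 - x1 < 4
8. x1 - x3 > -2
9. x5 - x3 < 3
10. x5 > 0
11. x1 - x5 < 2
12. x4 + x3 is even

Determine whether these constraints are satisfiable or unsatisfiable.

Unsatisfiable

From constraints 2 and 6: x5 ≥ x2 ≥ 1. From constraints 3 and 4: x3 ≥ x1 ≥ 4. Hence x5 + x3 ≥ 5. But constraint 1 requires x5 + x3 ≤ 4, and 4 < 5. Contradiction.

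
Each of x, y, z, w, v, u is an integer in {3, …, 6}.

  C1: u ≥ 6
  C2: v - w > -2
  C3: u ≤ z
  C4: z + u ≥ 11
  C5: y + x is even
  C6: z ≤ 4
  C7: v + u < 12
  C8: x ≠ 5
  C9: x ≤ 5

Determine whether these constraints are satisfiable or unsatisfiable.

From constraints 1 and 3: z ≥ u and u ≥ 6, so z ≥ 6. From constraint 6: z ≤ 4. But 4 < 6, so no value of z works.

Unsatisfiable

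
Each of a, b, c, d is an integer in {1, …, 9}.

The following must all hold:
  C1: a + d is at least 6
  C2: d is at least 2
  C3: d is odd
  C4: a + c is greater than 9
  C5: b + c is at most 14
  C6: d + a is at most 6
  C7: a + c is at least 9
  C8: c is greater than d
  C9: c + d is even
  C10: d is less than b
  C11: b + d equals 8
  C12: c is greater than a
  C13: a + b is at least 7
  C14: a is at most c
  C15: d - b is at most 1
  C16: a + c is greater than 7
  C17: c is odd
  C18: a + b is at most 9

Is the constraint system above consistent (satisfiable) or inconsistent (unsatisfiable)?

Take a = 3, b = 5, c = 7, d = 3. Then constraint 1: a + d = 6; constraint 4: a + c = 10, and every other listed constraint is also met.

Satisfiable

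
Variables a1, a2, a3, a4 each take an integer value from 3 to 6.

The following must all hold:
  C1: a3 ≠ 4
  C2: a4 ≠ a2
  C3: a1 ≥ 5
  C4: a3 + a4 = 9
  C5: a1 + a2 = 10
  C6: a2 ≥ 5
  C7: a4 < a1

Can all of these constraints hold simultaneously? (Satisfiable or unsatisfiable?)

Satisfiable

Try a1 = 5, a2 = 5, a3 = 6, a4 = 3.
Check constraint 4: a3 + a4 = 9; constraint 5: a1 + a2 = 10. The remaining constraints are straightforward to verify.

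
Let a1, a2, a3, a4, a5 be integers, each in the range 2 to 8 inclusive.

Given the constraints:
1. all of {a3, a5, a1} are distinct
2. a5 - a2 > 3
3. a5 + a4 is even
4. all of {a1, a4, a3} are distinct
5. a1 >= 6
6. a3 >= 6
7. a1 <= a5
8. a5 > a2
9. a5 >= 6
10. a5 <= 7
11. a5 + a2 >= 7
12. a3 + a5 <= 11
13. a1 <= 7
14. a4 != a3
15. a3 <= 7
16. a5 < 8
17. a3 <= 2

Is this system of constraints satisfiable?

Unsatisfiable

Constraints 5, 6, 9, 10, 13, and 15 confine each of a3, a5, a1 to the 2 values {6, 7}.
Constraint 1 requires all 3 of them to be distinct, but only 2 values are available — impossible by the pigeonhole principle.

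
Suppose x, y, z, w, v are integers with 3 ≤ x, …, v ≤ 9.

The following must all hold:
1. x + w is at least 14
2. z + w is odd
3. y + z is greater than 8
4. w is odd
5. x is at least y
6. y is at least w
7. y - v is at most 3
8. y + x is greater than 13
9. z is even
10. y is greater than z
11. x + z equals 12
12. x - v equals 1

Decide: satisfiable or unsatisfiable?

The assignment x = 8, y = 7, z = 4, w = 7, v = 7 works:
  constraint 1 holds since x + w = 15.
  constraint 3 holds since y + z = 11.
The rest check out directly.

Satisfiable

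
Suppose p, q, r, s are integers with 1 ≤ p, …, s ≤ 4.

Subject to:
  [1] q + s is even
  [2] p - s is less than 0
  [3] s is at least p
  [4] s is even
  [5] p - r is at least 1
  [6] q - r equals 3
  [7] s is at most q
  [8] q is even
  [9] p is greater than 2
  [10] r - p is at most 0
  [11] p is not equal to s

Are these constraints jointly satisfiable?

Satisfiable

One satisfying assignment is p = 3, q = 4, r = 1, s = 4.
For the less obvious constraints — constraint 2: p - s = -1; constraint 5: p - r = 2; constraint 6: q - r = 3 — and the others hold by inspection.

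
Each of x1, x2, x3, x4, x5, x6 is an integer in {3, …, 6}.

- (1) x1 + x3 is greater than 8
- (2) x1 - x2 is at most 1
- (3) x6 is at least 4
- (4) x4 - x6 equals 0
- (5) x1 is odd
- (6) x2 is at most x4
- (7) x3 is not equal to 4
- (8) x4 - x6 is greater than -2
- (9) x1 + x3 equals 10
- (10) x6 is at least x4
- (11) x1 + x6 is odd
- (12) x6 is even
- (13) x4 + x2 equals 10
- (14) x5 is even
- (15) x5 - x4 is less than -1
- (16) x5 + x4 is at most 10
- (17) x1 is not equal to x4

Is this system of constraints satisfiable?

Satisfiable

Try x1 = 5, x2 = 4, x3 = 5, x4 = 6, x5 = 4, x6 = 6.
Check constraint 1: x1 + x3 = 10; constraint 2: x1 - x2 = 1; constraint 4: x4 - x6 = 0. The remaining constraints are straightforward to verify.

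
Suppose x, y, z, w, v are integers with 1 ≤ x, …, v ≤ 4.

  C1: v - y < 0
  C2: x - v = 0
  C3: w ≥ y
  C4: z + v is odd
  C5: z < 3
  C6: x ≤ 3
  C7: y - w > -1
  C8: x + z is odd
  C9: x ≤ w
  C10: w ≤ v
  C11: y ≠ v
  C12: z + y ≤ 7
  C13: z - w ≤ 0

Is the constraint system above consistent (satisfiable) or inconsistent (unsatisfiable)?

Unsatisfiable

Constraints 1, 3, and 10 give w ≤ v, v < y, y ≤ w. Chaining: w ≤ v < y ≤ w, which forces w < w — impossible.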